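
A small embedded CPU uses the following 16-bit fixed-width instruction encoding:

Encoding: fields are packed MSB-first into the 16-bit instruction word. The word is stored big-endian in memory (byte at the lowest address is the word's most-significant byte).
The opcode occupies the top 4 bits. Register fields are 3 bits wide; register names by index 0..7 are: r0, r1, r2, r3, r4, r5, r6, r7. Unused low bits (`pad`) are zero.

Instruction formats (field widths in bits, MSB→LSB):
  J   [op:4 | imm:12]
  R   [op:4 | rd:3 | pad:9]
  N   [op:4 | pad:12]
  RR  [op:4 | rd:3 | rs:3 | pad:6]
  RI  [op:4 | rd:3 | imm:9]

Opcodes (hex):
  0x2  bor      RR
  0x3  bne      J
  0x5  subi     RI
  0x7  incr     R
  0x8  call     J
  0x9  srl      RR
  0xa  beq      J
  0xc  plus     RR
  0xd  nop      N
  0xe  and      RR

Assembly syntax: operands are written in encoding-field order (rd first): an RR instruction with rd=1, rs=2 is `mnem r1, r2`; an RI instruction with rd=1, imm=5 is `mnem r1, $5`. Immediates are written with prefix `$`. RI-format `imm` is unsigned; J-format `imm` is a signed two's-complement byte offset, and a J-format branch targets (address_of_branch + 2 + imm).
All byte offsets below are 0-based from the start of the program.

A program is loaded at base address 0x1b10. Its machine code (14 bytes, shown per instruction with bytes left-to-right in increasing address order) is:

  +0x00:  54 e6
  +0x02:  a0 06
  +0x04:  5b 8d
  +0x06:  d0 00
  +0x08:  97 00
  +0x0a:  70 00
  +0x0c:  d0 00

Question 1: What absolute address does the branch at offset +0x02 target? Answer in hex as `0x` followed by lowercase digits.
@+02  big-endian(a0 06) = 0xa006
  top 4b → 0xa → beq [J]
  [11:0] imm=6 = $6
  target = base 0x1b10 + off 0x02 + 2 + imm 6 = 0x1b1a

0x1b1a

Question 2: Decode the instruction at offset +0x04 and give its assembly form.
[04] 5b 8d → 0x5b8d
  op=0x5b8d>>12=0x5 ⇒ subi (RI)
  [11:9] rd=5 = r5
  [8:0] imm=397 = $397

subi r5, $397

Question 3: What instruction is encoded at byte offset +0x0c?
off 0x0c: read d0 00 as big → 0xd000
  opcode bits[15:12]=0xd: nop/N

nop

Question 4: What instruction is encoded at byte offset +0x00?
off 0x00: read 54 e6 as big → 0x54e6
  top 4b → 0x5 → subi [RI]
  rd@[11:9]=0x2 ⇒ r2
  imm@[8:0]=0xe6 ⇒ $230

subi r2, $230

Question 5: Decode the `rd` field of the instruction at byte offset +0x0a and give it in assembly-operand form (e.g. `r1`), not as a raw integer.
r0

[0a] 70 00 → 0x7000
  op=0x7000>>12=0x7 ⇒ incr (R)
  [11:9] rd=0 = r0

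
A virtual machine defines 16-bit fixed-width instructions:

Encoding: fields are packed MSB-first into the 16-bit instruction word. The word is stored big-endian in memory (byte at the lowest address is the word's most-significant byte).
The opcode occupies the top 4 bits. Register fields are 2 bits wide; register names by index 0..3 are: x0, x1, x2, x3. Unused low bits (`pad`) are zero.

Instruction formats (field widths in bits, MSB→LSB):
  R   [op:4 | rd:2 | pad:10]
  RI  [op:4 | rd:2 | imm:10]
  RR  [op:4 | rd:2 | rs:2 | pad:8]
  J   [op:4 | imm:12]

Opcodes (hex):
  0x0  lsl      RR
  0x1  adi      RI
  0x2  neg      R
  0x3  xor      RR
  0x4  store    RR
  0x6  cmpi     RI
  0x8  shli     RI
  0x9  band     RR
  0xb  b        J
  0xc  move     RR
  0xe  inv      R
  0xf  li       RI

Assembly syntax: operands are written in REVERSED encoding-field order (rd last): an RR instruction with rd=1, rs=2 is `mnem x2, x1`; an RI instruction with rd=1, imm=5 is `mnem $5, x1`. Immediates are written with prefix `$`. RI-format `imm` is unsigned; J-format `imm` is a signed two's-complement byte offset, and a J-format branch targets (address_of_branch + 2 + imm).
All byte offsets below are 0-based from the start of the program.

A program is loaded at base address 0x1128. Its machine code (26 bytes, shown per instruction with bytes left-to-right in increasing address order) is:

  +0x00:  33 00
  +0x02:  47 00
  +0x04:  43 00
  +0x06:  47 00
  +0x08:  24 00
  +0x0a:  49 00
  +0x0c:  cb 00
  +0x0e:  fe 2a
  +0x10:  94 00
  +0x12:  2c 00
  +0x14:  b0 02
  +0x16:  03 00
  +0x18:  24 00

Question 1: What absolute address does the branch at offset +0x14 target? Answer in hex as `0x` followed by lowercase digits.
@+14  big-endian(b0 02) = 0xb002
  top 4b → 0xb → b [J]
  [11:0] imm=2 = $2
  target = base 0x1128 + off 0x14 + 2 + imm 2 = 0x1140

0x1140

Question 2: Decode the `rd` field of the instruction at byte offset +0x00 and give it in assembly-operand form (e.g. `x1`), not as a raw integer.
[00] 33 00 → 0x3300
  top 4b → 0x3 → xor [RR]
  [11:10] rd=0 = x0
  [9:8] rs=3 = x3

x0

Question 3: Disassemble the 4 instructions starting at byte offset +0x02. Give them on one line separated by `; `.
store x3, x1; store x3, x0; store x3, x1; neg x1

+0x02: 47 00 ⇒ word 0x4700 (big)
  op=0x4700>>12=0x4 ⇒ store (RR)
  rd: (w>>10)&0x3=0x1 → x1
  rs: (w>>8)&0x3=0x3 → x3
+0x04: 43 00 ⇒ word 0x4300 (big)
  op=0x4300>>12=0x4 ⇒ store (RR)
  rd: (w>>10)&0x3=0x0 → x0
  rs: (w>>8)&0x3=0x3 → x3
+0x06: 47 00 ⇒ word 0x4700 (big)
  op=0x4700>>12=0x4 ⇒ store (RR)
  rd: (w>>10)&0x3=0x1 → x1
  rs: (w>>8)&0x3=0x3 → x3
+0x08: 24 00 ⇒ word 0x2400 (big)
  op=0x2400>>12=0x2 ⇒ neg (R)
  rd: (w>>10)&0x3=0x1 → x1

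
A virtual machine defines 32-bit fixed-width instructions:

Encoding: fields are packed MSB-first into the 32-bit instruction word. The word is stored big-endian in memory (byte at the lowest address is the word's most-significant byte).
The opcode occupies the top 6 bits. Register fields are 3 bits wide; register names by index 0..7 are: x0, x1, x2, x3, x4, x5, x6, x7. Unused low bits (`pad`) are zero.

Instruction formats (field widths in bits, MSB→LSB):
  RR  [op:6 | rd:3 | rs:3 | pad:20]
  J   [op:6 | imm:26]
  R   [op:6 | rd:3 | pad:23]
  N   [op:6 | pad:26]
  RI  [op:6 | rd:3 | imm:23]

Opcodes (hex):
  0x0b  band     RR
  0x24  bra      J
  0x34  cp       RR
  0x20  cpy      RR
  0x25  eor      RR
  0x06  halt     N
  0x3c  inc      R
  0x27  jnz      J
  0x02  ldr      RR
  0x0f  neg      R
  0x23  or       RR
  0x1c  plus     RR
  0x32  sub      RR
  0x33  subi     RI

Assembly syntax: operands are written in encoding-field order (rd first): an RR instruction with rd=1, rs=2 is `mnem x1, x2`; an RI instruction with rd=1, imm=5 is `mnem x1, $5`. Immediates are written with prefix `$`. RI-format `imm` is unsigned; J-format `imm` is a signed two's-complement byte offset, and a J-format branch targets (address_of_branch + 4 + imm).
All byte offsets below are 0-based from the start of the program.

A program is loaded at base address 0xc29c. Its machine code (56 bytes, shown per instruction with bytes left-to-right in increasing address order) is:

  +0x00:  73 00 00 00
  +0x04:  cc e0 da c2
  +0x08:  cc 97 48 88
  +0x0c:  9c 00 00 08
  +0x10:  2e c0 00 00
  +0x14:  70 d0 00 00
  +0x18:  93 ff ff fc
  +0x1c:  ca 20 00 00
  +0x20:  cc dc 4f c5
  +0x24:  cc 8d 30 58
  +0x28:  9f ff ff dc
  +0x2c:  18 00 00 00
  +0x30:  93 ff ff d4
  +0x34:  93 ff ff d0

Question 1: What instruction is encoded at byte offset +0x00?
plus x6, x0

[00] 73 00 00 00 → 0x73000000
  top 6b → 0x1c → plus [RR]
  rd@[25:23]=0x6 ⇒ x6
  rs@[22:20]=0x0 ⇒ x0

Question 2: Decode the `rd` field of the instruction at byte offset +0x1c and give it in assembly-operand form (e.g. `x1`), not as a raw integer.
x4

+0x1c: ca 20 00 00 ⇒ word 0xca200000 (big)
  op=0xca200000>>26=0x32 ⇒ sub (RR)
  rd: (w>>23)&0x7=0x4 → x4
  rs: (w>>20)&0x7=0x2 → x2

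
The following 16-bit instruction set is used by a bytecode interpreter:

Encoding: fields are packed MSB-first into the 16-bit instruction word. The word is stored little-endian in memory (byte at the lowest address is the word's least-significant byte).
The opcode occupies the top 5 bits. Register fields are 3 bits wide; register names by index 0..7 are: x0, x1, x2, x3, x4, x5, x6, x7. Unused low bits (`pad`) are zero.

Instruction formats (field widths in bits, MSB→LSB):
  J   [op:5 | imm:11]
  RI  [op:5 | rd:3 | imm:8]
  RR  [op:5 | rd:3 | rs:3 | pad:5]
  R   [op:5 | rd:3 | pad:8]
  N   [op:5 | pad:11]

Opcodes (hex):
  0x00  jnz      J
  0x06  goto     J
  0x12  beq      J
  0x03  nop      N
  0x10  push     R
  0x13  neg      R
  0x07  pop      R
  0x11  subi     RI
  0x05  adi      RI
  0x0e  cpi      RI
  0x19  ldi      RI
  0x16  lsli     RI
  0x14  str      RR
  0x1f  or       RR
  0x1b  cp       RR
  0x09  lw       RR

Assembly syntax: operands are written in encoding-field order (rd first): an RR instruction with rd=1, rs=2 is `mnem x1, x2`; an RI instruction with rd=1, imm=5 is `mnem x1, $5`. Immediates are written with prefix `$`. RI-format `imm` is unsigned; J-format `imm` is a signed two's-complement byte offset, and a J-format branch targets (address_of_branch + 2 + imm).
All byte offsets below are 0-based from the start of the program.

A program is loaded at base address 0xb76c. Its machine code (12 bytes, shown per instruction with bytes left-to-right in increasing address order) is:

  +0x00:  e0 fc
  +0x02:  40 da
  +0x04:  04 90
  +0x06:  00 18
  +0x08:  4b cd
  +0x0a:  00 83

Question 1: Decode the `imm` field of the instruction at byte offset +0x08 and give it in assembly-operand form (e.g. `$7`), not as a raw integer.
off 0x08: read 4b cd as little → 0xcd4b
  top 5b → 0x19 → ldi [RI]
  rd@[10:8]=0x5 ⇒ x5
  imm@[7:0]=0x4b ⇒ $75

$75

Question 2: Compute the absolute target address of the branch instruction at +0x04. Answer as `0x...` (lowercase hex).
0xb776

off 0x04: read 04 90 as little → 0x9004
  top 5b → 0x12 → beq [J]
  imm: (w>>0)&0x7ff=0x4 → $4
  target = base 0xb76c + off 0x04 + 2 + imm 4 = 0xb776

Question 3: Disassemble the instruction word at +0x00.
off 0x00: read e0 fc as little → 0xfce0
  top 5b → 0x1f → or [RR]
  rd: (w>>8)&0x7=0x4 → x4
  rs: (w>>5)&0x7=0x7 → x7

or x4, x7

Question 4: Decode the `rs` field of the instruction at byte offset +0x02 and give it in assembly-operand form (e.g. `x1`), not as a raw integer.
@+02  little-endian(40 da) = 0xda40
  op=0xda40>>11=0x1b ⇒ cp (RR)
  rd@[10:8]=0x2 ⇒ x2
  rs@[7:5]=0x2 ⇒ x2

x2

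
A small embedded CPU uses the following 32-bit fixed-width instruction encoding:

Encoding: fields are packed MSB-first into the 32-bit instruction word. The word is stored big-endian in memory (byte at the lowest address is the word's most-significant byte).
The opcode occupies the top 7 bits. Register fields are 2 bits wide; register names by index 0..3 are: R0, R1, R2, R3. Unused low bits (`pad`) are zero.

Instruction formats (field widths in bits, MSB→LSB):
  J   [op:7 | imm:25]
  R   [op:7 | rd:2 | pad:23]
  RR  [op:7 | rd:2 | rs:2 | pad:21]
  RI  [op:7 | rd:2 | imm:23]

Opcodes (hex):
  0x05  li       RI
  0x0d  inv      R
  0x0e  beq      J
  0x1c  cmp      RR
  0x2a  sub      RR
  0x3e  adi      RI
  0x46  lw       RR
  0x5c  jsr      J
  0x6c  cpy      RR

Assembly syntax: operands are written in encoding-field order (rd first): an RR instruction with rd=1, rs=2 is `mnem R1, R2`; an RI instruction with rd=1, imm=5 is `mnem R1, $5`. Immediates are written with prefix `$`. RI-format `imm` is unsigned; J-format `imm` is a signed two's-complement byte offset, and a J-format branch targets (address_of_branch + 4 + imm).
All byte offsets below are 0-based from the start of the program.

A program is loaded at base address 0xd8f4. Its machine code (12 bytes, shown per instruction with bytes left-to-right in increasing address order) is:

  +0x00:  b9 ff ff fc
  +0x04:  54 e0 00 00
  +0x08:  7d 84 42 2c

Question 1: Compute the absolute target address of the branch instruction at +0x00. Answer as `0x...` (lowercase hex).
0xd8f4

[00] b9 ff ff fc → 0xb9fffffc
  op=0xb9fffffc>>25=0x5c ⇒ jsr (J)
  [24:0] imm=33554428 (s25→-4) = $-4
  target = base 0xd8f4 + off 0x00 + 4 + imm -4 = 0xd8f4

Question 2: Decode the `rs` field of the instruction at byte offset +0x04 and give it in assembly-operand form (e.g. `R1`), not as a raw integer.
+0x04: 54 e0 00 00 ⇒ word 0x54e00000 (big)
  opcode bits[31:25]=0x2a: sub/RR
  rd: (w>>23)&0x3=0x1 → R1
  rs: (w>>21)&0x3=0x3 → R3

R3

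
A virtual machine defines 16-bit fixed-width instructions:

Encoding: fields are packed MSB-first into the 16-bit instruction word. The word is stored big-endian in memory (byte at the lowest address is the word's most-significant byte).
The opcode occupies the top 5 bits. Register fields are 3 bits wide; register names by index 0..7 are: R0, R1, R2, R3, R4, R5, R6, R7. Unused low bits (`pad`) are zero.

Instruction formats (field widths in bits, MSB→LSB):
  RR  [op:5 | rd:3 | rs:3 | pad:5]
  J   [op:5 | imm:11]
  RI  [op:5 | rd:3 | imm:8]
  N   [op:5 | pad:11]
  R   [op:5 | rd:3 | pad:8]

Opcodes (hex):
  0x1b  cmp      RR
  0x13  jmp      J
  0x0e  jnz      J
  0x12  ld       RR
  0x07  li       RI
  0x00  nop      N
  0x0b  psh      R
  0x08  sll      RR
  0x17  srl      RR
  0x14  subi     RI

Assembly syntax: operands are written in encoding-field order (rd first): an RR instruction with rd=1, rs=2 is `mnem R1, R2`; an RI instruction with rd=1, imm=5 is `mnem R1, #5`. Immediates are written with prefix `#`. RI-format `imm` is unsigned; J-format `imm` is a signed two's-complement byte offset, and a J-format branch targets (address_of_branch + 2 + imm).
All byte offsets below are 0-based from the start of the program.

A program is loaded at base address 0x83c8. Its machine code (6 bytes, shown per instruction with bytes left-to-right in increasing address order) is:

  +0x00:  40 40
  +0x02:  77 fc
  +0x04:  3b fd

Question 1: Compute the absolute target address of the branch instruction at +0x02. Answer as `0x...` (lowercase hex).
0x83c8

off 0x02: read 77 fc as big → 0x77fc
  opcode bits[15:11]=0xe: jnz/J
  imm: (w>>0)&0x7ff=0x7fc (s11→-4) → #-4
  target = base 0x83c8 + off 0x02 + 2 + imm -4 = 0x83c8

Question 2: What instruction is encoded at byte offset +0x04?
li R3, #253

[04] 3b fd → 0x3bfd
  opcode bits[15:11]=0x7: li/RI
  rd: (w>>8)&0x7=0x3 → R3
  imm: (w>>0)&0xff=0xfd → #253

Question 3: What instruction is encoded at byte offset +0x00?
sll R0, R2

@+00  big-endian(40 40) = 0x4040
  opcode bits[15:11]=0x8: sll/RR
  rd@[10:8]=0x0 ⇒ R0
  rs@[7:5]=0x2 ⇒ R2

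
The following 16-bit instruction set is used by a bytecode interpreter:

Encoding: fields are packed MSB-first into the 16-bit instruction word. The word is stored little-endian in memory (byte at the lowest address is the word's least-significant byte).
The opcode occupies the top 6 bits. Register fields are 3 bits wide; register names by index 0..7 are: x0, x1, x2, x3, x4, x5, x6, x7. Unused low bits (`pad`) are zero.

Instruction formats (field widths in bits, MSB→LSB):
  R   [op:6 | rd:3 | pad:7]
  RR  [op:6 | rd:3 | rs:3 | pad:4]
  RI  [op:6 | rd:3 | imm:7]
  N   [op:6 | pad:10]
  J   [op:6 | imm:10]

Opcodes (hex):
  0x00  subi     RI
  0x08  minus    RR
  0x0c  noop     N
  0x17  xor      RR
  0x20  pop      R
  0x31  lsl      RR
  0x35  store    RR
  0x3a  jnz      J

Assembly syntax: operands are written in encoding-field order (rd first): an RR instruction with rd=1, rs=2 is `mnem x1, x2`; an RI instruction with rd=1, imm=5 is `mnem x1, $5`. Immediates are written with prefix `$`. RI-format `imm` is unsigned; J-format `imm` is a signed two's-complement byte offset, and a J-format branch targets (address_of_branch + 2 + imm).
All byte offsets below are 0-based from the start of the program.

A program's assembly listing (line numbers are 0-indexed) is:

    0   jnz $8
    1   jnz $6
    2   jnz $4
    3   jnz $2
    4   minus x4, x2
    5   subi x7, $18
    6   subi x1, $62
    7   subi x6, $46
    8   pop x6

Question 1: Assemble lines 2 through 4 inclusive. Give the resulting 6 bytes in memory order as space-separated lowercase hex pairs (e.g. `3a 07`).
04 e8 02 e8 20 22

L2: jnz op=0x3a:6|imm=4:10 ⇒ 0xe804 ⇒ little 04 e8
L3: jnz op=0x3a:6|imm=2:10 ⇒ 0xe802 ⇒ little 02 e8
L4: minus op=0x8:6|rd=4:3|rs=2:3|pad=0:4 ⇒ 0x2220 ⇒ little 20 22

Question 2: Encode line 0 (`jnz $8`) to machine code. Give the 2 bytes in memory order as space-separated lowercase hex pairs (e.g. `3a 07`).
08 e8

line 0 (jnz): pack op=0x3a:6|imm=8:10 = 0xe808; little→ 08 e8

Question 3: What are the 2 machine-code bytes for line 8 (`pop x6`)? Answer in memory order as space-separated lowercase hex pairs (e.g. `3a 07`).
00 83

8. pop fields op=0x20:6|rd=6:3|pad=0:7 → word 8300h → 00 83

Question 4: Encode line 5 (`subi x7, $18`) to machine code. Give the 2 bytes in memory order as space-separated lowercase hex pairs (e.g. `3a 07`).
92 03

L5: subi op=0x0:6|rd=7:3|imm=18:7 ⇒ 0x0392 ⇒ little 92 03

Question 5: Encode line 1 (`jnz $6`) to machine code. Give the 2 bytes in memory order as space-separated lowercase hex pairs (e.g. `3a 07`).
L1: jnz op=0x3a:6|imm=6:10 ⇒ 0xe806 ⇒ little 06 e8

06 e8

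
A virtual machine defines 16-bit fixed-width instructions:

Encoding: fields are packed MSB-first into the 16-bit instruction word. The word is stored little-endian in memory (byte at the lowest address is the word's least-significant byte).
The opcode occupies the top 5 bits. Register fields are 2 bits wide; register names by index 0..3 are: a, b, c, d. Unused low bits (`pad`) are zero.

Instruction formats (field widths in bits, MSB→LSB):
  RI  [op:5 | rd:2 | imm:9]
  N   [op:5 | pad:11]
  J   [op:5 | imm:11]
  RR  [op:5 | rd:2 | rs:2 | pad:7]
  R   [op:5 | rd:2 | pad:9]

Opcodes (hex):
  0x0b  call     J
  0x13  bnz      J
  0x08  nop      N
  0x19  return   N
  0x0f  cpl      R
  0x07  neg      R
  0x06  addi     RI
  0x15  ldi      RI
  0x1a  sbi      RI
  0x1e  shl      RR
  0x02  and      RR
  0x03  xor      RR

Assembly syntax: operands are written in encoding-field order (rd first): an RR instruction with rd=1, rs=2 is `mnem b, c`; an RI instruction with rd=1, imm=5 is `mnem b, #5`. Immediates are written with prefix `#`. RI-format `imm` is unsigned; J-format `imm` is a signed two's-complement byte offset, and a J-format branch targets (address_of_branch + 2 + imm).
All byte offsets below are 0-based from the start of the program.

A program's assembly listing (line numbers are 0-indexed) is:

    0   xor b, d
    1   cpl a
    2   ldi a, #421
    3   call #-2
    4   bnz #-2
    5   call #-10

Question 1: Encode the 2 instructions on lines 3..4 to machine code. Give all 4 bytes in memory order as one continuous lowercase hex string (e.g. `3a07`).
fe5ffe9f

line 3 (call): pack op=0xb:5|imm=-2:11 = 0x5ffe; little→ fe 5f
line 4 (bnz): pack op=0x13:5|imm=-2:11 = 0x9ffe; little→ fe 9f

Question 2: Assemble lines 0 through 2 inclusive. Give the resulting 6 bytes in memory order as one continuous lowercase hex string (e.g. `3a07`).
L0: xor op=0x3:5|rd=1:2|rs=3:2|pad=0:7 ⇒ 0x1b80 ⇒ little 80 1b
L1: cpl op=0xf:5|rd=0:2|pad=0:9 ⇒ 0x7800 ⇒ little 00 78
L2: ldi op=0x15:5|rd=0:2|imm=421:9 ⇒ 0xa9a5 ⇒ little a5 a9

801b0078a5a9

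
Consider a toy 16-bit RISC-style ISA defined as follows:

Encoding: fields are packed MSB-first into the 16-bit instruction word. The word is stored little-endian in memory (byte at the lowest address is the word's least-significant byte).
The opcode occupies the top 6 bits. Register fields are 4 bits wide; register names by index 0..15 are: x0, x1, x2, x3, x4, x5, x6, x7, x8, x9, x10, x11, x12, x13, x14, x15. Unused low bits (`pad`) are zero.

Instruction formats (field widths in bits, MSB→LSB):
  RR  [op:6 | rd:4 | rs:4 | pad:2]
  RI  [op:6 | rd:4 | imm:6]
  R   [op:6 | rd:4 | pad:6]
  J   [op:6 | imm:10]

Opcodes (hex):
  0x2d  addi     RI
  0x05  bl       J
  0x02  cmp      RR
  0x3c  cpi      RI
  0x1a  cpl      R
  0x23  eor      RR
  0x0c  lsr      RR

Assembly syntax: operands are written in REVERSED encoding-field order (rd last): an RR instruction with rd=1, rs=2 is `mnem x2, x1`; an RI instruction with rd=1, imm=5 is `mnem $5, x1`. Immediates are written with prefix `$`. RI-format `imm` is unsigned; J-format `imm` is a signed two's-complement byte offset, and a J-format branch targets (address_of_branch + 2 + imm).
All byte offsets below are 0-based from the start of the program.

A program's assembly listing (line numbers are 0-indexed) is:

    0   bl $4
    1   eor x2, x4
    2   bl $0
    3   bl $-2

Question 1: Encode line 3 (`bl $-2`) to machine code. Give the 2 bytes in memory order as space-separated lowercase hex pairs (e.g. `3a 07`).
fe 17

L3: bl op=0x5:6|imm=-2:10 ⇒ 0x17fe ⇒ little fe 17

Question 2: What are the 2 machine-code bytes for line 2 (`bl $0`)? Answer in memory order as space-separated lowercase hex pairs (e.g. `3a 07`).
00 14

2. bl fields op=0x5:6|imm=0:10 → word 1400h → 00 14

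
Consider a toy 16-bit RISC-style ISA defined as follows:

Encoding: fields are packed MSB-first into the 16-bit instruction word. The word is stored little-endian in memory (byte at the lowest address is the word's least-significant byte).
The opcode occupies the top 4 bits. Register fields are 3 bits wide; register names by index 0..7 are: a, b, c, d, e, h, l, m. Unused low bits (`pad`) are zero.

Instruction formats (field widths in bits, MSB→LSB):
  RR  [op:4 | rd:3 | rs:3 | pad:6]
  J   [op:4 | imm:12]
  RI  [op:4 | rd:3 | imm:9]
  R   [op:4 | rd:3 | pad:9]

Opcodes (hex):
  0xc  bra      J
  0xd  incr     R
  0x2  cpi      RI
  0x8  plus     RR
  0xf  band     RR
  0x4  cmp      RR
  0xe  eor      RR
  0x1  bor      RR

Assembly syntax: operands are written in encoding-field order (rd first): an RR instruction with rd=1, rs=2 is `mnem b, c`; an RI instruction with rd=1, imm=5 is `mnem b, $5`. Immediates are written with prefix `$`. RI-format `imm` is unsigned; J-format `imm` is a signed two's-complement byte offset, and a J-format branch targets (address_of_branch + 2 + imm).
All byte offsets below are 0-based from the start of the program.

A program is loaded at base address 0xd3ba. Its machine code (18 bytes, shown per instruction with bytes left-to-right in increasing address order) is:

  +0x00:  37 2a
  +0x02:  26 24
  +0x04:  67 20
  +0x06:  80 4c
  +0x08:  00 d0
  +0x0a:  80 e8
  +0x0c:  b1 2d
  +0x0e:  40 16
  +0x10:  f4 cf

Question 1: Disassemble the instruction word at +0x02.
cpi c, $38

@+02  little-endian(26 24) = 0x2426
  top 4b → 0x2 → cpi [RI]
  rd@[11:9]=0x2 ⇒ c
  imm@[8:0]=0x26 ⇒ $38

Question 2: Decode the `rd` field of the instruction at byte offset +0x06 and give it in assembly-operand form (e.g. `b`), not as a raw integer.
@+06  little-endian(80 4c) = 0x4c80
  op=0x4c80>>12=0x4 ⇒ cmp (RR)
  rd: (w>>9)&0x7=0x6 → l
  rs: (w>>6)&0x7=0x2 → c

l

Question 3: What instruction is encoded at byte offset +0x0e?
bor d, b

off 0x0e: read 40 16 as little → 0x1640
  op=0x1640>>12=0x1 ⇒ bor (RR)
  rd@[11:9]=0x3 ⇒ d
  rs@[8:6]=0x1 ⇒ b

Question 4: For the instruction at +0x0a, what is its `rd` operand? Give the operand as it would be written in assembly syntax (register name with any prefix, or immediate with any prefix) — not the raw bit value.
off 0x0a: read 80 e8 as little → 0xe880
  top 4b → 0xe → eor [RR]
  rd: (w>>9)&0x7=0x4 → e
  rs: (w>>6)&0x7=0x2 → c

e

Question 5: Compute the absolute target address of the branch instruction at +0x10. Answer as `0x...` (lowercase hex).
+0x10: f4 cf ⇒ word 0xcff4 (little)
  opcode bits[15:12]=0xc: bra/J
  [11:0] imm=4084 (s12→-12) = $-12
  target = base 0xd3ba + off 0x10 + 2 + imm -12 = 0xd3c0

0xd3c0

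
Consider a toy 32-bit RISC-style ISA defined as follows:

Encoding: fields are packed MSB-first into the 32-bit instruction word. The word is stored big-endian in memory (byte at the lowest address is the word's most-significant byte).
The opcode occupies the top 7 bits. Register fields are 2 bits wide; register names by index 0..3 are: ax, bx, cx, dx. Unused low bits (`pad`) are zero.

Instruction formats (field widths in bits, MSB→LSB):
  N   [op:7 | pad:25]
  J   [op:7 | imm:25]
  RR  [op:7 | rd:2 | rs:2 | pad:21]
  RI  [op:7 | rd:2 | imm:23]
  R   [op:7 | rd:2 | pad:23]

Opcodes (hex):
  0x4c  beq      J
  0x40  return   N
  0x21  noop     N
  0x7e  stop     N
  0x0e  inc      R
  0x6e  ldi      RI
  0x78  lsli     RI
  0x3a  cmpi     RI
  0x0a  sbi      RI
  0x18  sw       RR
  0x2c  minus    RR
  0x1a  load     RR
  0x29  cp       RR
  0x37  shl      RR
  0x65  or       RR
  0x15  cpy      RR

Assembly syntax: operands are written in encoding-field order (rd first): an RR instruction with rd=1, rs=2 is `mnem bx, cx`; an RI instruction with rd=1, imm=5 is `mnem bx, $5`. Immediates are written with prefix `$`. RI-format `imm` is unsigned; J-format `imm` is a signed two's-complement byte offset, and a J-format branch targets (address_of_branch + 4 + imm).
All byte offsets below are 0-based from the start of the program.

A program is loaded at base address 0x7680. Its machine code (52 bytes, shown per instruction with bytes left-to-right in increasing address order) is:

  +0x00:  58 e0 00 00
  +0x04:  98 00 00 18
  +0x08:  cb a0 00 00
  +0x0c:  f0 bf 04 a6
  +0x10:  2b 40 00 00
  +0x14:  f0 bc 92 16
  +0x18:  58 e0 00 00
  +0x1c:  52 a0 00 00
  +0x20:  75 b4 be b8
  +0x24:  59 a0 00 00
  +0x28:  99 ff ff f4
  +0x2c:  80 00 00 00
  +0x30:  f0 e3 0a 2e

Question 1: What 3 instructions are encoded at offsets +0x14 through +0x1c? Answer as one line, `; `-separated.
lsli bx, $3969558; minus bx, dx; cp bx, bx

off 0x14: read f0 bc 92 16 as big → 0xf0bc9216
  op=0xf0bc9216>>25=0x78 ⇒ lsli (RI)
  [24:23] rd=1 = bx
  [22:0] imm=3969558 = $3969558
off 0x18: read 58 e0 00 00 as big → 0x58e00000
  op=0x58e00000>>25=0x2c ⇒ minus (RR)
  [24:23] rd=1 = bx
  [22:21] rs=3 = dx
off 0x1c: read 52 a0 00 00 as big → 0x52a00000
  op=0x52a00000>>25=0x29 ⇒ cp (RR)
  [24:23] rd=1 = bx
  [22:21] rs=1 = bx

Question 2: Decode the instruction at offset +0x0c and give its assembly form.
+0x0c: f0 bf 04 a6 ⇒ word 0xf0bf04a6 (big)
  op=0xf0bf04a6>>25=0x78 ⇒ lsli (RI)
  rd: (w>>23)&0x3=0x1 → bx
  imm: (w>>0)&0x7fffff=0x3f04a6 → $4129958

lsli bx, $4129958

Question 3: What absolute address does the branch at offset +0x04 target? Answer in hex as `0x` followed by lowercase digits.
0x76a0

+0x04: 98 00 00 18 ⇒ word 0x98000018 (big)
  op=0x98000018>>25=0x4c ⇒ beq (J)
  imm: (w>>0)&0x1ffffff=0x18 → $24
  target = base 0x7680 + off 0x04 + 4 + imm 24 = 0x76a0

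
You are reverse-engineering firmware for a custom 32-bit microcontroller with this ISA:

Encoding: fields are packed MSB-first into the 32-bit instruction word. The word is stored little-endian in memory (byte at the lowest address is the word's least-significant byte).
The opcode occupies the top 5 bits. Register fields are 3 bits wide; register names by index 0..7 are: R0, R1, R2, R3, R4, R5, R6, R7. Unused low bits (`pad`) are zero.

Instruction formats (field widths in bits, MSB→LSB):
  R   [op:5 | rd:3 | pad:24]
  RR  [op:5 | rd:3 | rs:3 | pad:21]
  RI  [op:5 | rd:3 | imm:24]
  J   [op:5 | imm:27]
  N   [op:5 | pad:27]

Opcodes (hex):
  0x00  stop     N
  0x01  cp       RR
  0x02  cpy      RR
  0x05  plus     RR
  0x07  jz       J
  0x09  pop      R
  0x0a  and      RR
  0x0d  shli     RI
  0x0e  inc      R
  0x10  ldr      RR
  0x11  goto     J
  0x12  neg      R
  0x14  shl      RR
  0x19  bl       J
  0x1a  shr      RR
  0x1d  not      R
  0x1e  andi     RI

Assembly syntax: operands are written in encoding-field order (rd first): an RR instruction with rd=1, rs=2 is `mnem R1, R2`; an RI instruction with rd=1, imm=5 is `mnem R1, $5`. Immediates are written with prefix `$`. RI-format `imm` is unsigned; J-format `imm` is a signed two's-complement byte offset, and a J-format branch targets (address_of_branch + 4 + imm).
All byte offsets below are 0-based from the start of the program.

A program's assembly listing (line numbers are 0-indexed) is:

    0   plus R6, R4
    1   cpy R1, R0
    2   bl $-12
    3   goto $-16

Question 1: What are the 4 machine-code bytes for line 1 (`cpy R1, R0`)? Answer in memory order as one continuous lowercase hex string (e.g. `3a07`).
00000011

L1: cpy op=0x2:5|rd=1:3|rs=0:3|pad=0:21 ⇒ 0x11000000 ⇒ little 00 00 00 11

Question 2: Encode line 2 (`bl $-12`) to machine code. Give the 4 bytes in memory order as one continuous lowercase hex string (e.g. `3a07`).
f4ffffcf

line 2 (bl): pack op=0x19:5|imm=-12:27 = 0xcffffff4; little→ f4 ff ff cf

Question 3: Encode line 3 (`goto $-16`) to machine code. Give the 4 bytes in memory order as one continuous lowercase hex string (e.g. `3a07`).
L3: goto op=0x11:5|imm=-16:27 ⇒ 0x8ffffff0 ⇒ little f0 ff ff 8f

f0ffff8f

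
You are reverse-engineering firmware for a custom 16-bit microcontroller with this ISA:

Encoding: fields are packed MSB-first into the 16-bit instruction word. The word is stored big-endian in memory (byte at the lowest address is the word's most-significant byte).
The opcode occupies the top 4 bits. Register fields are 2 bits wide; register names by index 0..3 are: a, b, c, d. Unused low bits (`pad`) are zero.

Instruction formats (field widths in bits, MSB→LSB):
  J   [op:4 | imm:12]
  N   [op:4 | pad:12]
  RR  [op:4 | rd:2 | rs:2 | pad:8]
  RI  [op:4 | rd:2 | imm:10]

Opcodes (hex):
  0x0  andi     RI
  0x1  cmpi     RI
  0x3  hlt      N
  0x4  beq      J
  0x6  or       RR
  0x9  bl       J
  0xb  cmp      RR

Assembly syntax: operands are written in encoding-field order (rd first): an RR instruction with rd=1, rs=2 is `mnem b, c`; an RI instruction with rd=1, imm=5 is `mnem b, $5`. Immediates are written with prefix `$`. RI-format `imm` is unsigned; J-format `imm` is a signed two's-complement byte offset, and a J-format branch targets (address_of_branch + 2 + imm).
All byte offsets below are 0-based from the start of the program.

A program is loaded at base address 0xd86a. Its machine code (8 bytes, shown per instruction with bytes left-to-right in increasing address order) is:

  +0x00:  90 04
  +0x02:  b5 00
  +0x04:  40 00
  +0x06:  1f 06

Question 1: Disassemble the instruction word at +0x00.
[00] 90 04 → 0x9004
  op=0x9004>>12=0x9 ⇒ bl (J)
  imm: (w>>0)&0xfff=0x4 → $4

bl $4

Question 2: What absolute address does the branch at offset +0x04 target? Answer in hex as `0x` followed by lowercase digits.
off 0x04: read 40 00 as big → 0x4000
  op=0x4000>>12=0x4 ⇒ beq (J)
  imm: (w>>0)&0xfff=0x0 → $0
  target = base 0xd86a + off 0x04 + 2 + imm 0 = 0xd870

0xd870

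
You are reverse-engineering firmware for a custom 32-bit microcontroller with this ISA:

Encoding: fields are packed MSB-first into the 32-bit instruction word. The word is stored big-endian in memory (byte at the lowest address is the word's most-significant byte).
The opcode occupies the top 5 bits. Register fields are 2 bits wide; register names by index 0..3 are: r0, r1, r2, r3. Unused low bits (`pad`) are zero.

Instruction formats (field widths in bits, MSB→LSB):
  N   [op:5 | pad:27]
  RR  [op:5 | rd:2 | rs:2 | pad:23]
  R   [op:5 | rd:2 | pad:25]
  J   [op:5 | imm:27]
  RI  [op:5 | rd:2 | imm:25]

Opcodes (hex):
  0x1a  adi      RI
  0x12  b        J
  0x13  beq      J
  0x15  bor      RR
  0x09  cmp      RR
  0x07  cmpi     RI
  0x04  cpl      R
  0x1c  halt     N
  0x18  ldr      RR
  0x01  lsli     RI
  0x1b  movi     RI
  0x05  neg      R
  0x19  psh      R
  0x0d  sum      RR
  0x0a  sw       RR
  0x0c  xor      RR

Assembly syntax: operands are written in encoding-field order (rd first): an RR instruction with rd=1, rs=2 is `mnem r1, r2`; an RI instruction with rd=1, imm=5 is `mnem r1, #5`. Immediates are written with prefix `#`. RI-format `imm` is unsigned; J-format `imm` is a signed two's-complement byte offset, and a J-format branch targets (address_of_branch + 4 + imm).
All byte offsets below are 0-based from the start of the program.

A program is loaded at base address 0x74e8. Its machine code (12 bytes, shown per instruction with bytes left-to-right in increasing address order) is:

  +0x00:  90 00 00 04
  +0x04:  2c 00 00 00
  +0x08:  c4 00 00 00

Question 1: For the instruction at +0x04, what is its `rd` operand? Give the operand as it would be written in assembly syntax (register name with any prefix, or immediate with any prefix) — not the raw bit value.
off 0x04: read 2c 00 00 00 as big → 0x2c000000
  top 5b → 0x5 → neg [R]
  rd: (w>>25)&0x3=0x2 → r2

r2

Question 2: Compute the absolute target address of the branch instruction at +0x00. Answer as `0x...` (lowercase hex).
0x74f0

[00] 90 00 00 04 → 0x90000004
  top 5b → 0x12 → b [J]
  imm: (w>>0)&0x7ffffff=0x4 → #4
  target = base 0x74e8 + off 0x00 + 4 + imm 4 = 0x74f0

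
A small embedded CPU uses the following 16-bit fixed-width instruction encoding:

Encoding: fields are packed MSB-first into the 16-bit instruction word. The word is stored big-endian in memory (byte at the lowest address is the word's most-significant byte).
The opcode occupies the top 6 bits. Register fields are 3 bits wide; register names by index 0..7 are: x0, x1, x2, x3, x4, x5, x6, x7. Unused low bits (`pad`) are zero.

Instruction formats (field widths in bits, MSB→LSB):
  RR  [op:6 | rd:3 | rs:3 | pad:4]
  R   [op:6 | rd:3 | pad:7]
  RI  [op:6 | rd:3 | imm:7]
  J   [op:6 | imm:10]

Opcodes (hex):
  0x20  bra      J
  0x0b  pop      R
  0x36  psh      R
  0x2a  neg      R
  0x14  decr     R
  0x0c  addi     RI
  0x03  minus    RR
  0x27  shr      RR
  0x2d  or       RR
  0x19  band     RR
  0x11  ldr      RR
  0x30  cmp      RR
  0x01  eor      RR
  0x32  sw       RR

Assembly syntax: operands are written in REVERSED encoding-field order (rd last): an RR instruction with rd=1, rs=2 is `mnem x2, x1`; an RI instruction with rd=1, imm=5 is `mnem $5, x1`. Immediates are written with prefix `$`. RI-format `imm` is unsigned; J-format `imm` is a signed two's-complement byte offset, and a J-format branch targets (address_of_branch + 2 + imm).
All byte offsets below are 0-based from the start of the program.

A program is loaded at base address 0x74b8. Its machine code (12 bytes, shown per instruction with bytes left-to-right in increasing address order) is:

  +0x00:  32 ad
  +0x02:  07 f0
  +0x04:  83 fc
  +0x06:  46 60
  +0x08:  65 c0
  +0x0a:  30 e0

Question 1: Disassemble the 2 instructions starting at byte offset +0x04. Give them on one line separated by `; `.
bra $-4; ldr x6, x4

@+04  big-endian(83 fc) = 0x83fc
  opcode bits[15:10]=0x20: bra/J
  [9:0] imm=1020 (s10→-4) = $-4
@+06  big-endian(46 60) = 0x4660
  opcode bits[15:10]=0x11: ldr/RR
  [9:7] rd=4 = x4
  [6:4] rs=6 = x6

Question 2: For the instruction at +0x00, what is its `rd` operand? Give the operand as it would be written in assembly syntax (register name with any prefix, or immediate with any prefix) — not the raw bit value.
x5

@+00  big-endian(32 ad) = 0x32ad
  opcode bits[15:10]=0xc: addi/RI
  [9:7] rd=5 = x5
  [6:0] imm=45 = $45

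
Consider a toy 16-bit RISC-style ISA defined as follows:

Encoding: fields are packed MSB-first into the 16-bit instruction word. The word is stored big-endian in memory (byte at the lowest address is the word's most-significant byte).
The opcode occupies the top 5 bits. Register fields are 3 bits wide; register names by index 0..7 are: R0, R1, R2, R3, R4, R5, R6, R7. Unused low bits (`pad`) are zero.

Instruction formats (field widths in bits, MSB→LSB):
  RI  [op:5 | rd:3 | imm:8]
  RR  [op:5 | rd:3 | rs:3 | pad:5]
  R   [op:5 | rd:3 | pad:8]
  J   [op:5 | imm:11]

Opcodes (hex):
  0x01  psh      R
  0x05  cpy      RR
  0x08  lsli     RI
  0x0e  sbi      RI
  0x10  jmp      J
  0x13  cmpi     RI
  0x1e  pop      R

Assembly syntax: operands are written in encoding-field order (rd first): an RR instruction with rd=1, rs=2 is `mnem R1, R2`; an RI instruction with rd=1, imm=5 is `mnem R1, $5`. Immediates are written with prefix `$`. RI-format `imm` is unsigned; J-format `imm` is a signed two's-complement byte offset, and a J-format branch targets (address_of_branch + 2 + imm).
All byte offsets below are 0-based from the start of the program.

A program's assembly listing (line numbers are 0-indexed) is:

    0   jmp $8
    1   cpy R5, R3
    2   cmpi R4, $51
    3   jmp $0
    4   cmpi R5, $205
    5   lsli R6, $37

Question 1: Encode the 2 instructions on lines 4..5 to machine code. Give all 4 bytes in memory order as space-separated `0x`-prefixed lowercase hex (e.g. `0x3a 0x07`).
line 4 (cmpi): pack op=0x13:5|rd=5:3|imm=205:8 = 0x9dcd; big→ 9d cd
line 5 (lsli): pack op=0x8:5|rd=6:3|imm=37:8 = 0x4625; big→ 46 25

0x9d 0xcd 0x46 0x25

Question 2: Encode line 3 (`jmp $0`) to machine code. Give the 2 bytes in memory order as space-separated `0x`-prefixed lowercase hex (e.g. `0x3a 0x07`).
line 3 (jmp): pack op=0x10:5|imm=0:11 = 0x8000; big→ 80 00

0x80 0x00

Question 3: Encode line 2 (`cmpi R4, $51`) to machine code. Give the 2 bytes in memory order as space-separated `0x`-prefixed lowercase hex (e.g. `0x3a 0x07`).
line 2 (cmpi): pack op=0x13:5|rd=4:3|imm=51:8 = 0x9c33; big→ 9c 33

0x9c 0x33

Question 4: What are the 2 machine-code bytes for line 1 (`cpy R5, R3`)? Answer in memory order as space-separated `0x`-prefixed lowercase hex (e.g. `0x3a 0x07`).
1. cpy fields op=0x5:5|rd=5:3|rs=3:3|pad=0:5 → word 2d60h → 2d 60

0x2d 0x60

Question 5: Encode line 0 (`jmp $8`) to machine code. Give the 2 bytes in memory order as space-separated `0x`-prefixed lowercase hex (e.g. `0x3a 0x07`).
0. jmp fields op=0x10:5|imm=8:11 → word 8008h → 80 08

0x80 0x08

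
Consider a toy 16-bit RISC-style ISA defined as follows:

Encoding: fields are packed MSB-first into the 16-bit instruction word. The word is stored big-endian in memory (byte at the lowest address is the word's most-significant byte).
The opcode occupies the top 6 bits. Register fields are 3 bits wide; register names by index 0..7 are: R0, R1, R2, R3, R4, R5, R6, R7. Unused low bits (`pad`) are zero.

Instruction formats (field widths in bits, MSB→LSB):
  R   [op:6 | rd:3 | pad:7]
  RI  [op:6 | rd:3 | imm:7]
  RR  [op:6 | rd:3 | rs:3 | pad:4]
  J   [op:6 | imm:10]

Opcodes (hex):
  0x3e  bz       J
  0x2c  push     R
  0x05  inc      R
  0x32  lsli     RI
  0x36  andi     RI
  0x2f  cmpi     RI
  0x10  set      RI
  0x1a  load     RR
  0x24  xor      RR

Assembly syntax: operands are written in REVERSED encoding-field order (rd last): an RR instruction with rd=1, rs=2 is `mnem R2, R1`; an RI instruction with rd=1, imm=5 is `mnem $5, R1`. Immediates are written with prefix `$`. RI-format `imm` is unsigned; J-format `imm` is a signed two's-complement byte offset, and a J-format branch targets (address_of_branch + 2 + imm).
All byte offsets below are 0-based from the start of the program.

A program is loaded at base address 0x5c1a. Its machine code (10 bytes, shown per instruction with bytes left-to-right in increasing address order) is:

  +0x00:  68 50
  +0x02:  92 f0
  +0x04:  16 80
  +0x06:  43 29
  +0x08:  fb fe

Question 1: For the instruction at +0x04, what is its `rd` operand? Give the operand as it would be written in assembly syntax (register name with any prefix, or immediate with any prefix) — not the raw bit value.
off 0x04: read 16 80 as big → 0x1680
  top 6b → 0x5 → inc [R]
  rd: (w>>7)&0x7=0x5 → R5

R5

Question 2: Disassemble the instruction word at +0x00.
load R5, R0

[00] 68 50 → 0x6850
  opcode bits[15:10]=0x1a: load/RR
  rd: (w>>7)&0x7=0x0 → R0
  rs: (w>>4)&0x7=0x5 → R5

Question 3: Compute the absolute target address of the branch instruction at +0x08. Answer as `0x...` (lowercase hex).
0x5c22

[08] fb fe → 0xfbfe
  op=0xfbfe>>10=0x3e ⇒ bz (J)
  imm: (w>>0)&0x3ff=0x3fe (s10→-2) → $-2
  target = base 0x5c1a + off 0x08 + 2 + imm -2 = 0x5c22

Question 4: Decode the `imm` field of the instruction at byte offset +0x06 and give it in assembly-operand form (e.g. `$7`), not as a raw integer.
$41

off 0x06: read 43 29 as big → 0x4329
  top 6b → 0x10 → set [RI]
  [9:7] rd=6 = R6
  [6:0] imm=41 = $41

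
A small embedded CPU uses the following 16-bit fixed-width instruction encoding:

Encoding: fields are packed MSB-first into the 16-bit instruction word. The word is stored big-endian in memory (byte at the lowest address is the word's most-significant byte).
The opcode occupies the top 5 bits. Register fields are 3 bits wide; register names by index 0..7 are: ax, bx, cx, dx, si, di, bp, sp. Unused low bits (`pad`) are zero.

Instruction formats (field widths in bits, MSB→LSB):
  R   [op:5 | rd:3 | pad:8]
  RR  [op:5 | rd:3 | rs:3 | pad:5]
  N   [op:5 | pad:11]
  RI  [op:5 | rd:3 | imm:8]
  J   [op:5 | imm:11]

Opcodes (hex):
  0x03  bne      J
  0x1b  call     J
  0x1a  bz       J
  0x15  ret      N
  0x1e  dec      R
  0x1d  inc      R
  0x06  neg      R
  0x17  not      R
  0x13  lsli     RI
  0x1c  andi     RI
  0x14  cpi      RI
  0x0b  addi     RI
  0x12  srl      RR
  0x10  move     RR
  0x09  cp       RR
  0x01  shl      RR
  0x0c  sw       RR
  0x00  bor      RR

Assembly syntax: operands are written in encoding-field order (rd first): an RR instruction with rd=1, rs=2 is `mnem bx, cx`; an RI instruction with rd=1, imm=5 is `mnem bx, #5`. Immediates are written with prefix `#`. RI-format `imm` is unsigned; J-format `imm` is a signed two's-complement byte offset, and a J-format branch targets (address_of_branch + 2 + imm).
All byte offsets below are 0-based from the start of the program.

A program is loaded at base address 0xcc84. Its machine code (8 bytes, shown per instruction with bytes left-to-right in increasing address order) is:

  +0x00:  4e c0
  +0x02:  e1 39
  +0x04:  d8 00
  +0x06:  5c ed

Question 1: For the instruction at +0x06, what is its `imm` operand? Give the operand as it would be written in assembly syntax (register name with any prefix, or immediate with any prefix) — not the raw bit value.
@+06  big-endian(5c ed) = 0x5ced
  opcode bits[15:11]=0xb: addi/RI
  rd@[10:8]=0x4 ⇒ si
  imm@[7:0]=0xed ⇒ #237

#237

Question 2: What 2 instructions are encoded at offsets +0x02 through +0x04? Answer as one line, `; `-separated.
[02] e1 39 → 0xe139
  op=0xe139>>11=0x1c ⇒ andi (RI)
  [10:8] rd=1 = bx
  [7:0] imm=57 = #57
[04] d8 00 → 0xd800
  op=0xd800>>11=0x1b ⇒ call (J)
  [10:0] imm=0 = #0

andi bx, #57; call #0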